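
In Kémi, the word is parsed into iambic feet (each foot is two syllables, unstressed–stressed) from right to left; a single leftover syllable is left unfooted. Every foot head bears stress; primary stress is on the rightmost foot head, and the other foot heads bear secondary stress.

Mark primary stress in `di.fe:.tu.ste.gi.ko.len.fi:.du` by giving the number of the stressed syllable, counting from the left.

Parse right to left into iambic (σˈσ) feet: di (fe:.ˈtu) (ste.ˈgi) (ko.ˈlen) (fi:.ˈdu). Syllable 1 is left unfooted.
Foot heads (stressed positions): 3, 5, 7, 9.
End Rule Rightmost: primary stress on the rightmost head = syllable 9.
Primary stress: syllable 9 → di.fe:.tu.ste.gi.ko.len.fi:.ˈdu.

9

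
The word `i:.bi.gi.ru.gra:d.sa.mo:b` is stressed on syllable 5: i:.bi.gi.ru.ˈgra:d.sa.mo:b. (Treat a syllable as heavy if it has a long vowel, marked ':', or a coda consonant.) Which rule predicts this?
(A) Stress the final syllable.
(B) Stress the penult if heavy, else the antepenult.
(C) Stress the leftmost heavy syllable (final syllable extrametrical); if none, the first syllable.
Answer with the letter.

Rule A → syllable 7 (observed: 5).
Rule B → syllable 5 ✓.
Rule C → syllable 1 (observed: 5).

B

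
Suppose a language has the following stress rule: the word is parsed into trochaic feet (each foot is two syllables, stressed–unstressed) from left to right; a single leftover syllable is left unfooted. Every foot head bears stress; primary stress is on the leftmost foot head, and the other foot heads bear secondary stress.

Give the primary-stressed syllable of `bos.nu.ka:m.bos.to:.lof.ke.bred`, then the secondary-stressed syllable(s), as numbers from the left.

Parse left to right into trochaic (ˈσσ) feet: (ˈbos.nu) (ˈka:m.bos) (ˈto:.lof) (ˈke.bred).
Foot heads (stressed positions): 1, 3, 5, 7.
End Rule Leftmost: primary stress on the leftmost head = syllable 1.
Secondary stress on 3, 5, 7: ˈbos.nu.ˌka:m.bos.ˌto:.lof.ˌke.bred.

primary 1, secondary 3, 5, 7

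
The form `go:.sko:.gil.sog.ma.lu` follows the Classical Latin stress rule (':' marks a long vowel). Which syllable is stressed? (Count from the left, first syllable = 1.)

Classical Latin: stress the penult if heavy (long vowel or closed), else the antepenult.
Weights: 4 sog H, 5 ma L, 6 lu L.
The penult (syllable 5, ma) is light, so stress falls on the antepenult (syllable 4, sog).
Stress on syllable 4: go:.sko:.gil.ˈsog.ma.lu.

4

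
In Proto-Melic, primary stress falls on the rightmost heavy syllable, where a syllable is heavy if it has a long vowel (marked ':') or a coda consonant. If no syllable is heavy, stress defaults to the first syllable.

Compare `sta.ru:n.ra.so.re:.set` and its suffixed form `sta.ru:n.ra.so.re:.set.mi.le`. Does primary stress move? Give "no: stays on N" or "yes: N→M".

Base `sta.ru:n.ra.so.re:.set` (6 syllables):
  Weights: 1 sta L, 2 ru:n H, 3 ra L, 4 so L, 5 re: H, 6 set H.
  Heavy syllables in the domain: 2, 5, 6. The rightmost is syllable 6 (set).
  → primary stress on syllable 6.
Suffixed `sta.ru:n.ra.so.re:.set.mi.le` (8 syllables):
  Weights: 1 sta L, 2 ru:n H, 3 ra L, 4 so L, 5 re: H, 6 set H, 7 mi L, 8 le L.
  Heavy syllables in the domain: 2, 5, 6. The rightmost is syllable 6 (set).
  → primary stress on syllable 6.

no: stays on 6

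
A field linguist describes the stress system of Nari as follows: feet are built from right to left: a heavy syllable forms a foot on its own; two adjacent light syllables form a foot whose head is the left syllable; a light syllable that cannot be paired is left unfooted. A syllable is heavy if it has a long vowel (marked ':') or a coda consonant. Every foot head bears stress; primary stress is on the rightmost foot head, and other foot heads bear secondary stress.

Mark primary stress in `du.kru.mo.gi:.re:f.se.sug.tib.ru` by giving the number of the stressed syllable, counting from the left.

8

Weights: 1 du L, 2 kru L, 3 mo L, 4 gi: H, 5 re:f H, 6 se L, 7 sug H, 8 tib H, 9 ru L.
Parse right to left (heavy = foot alone; LL = one foot; stranded L unfooted): du (ˈkru.mo) (ˈgi:) (ˈre:f) se (ˈsug) (ˈtib) ru.
Foot heads: 2, 4, 5, 7, 8.
Primary stress on the rightmost head = syllable 8.
Primary stress: syllable 8 → du.kru.mo.gi:.re:f.se.sug.ˈtib.ru.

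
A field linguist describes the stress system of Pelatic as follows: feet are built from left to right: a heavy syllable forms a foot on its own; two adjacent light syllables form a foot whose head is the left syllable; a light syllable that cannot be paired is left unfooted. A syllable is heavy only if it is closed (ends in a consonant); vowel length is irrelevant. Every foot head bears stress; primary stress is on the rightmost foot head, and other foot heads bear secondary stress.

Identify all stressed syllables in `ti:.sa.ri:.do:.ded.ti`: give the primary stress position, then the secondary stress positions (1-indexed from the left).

Weights: 1 ti: L, 2 sa L, 3 ri: L, 4 do: L, 5 ded H, 6 ti L.
Parse left to right (heavy = foot alone; LL = one foot; stranded L unfooted): (ˈti:.sa) (ˈri:.do:) (ˈded) ti.
Foot heads: 1, 3, 5.
Primary stress on the rightmost head = syllable 5.
Secondary stress on 1, 3: ˌti:.sa.ˌri:.do:.ˈded.ti.

primary 5, secondary 1, 3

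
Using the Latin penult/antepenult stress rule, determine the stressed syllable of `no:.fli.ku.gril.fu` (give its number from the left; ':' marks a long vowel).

4

Classical Latin: stress the penult if heavy (long vowel or closed), else the antepenult.
Weights: 3 ku L, 4 gril H, 5 fu L.
The penult (syllable 4, gril) is heavy, so it takes stress.
Stress on syllable 4: no:.fli.ku.ˈgril.fu.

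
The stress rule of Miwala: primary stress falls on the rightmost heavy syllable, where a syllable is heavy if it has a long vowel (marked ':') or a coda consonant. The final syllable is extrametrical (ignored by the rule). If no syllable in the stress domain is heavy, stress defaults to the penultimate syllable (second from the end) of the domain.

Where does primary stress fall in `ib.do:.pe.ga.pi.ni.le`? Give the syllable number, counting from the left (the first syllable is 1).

The final syllable (7, le) is extrametrical; the stress domain is syllables 1–6.
Weights: 1 ib H, 2 do: H, 3 pe L, 4 ga L, 5 pi L, 6 ni L.
Heavy syllables in the domain: 1, 2. The rightmost is syllable 2 (do:).
Primary stress: syllable 2 → ib.ˈdo:.pe.ga.pi.ni.le.

2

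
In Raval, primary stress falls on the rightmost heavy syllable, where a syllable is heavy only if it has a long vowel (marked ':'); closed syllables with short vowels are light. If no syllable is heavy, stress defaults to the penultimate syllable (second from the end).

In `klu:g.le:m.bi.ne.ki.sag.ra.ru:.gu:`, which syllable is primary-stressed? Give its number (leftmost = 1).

Weights: 1 klu:g H, 2 le:m H, 3 bi L, 4 ne L, 5 ki L, 6 sag L, 7 ra L, 8 ru: H, 9 gu: H.
Heavy syllables in the domain: 1, 2, 8, 9. The rightmost is syllable 9 (gu:).
Primary stress: syllable 9 → klu:g.le:m.bi.ne.ki.sag.ra.ru:.ˈgu:.

9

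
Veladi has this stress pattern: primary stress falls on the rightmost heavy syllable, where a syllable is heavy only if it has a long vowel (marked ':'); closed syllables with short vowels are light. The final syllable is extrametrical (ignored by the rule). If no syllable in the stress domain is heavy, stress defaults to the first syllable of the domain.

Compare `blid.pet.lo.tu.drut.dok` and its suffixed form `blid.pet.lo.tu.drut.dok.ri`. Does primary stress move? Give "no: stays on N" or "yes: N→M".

no: stays on 1

Base `blid.pet.lo.tu.drut.dok` (6 syllables):
  The final syllable (6, dok) is extrametrical; the stress domain is syllables 1–5.
  Weights: 1 blid L, 2 pet L, 3 lo L, 4 tu L, 5 drut L.
  No heavy syllable in the domain; default to the first syllable of the domain = syllable 1.
  → primary stress on syllable 1.
Suffixed `blid.pet.lo.tu.drut.dok.ri` (7 syllables):
  The final syllable (7, ri) is extrametrical; the stress domain is syllables 1–6.
  Weights: 1 blid L, 2 pet L, 3 lo L, 4 tu L, 5 drut L, 6 dok L.
  No heavy syllable in the domain; default to the first syllable of the domain = syllable 1.
  → primary stress on syllable 1.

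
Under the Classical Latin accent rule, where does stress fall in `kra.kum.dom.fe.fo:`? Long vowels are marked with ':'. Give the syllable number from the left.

Classical Latin: stress the penult if heavy (long vowel or closed), else the antepenult.
Weights: 3 dom H, 4 fe L, 5 fo: H.
The penult (syllable 4, fe) is light, so stress falls on the antepenult (syllable 3, dom).
Stress on syllable 3: kra.kum.ˈdom.fe.fo:.

3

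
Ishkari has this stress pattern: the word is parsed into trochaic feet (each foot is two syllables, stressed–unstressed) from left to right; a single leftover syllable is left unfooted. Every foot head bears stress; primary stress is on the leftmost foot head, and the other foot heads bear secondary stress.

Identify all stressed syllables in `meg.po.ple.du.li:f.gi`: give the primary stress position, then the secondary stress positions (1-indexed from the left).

primary 1, secondary 3, 5

Parse left to right into trochaic (ˈσσ) feet: (ˈmeg.po) (ˈple.du) (ˈli:f.gi).
Foot heads (stressed positions): 1, 3, 5.
End Rule Leftmost: primary stress on the leftmost head = syllable 1.
Secondary stress on 3, 5: ˈmeg.po.ˌple.du.ˌli:f.gi.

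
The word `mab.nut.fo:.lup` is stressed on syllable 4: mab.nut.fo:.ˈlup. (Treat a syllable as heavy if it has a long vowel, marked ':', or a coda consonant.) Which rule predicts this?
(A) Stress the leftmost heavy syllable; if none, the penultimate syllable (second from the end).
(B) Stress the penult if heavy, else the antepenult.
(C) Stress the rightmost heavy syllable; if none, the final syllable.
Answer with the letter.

Rule A → syllable 1 (observed: 4).
Rule B → syllable 3 (observed: 4).
Rule C → syllable 4 ✓.

C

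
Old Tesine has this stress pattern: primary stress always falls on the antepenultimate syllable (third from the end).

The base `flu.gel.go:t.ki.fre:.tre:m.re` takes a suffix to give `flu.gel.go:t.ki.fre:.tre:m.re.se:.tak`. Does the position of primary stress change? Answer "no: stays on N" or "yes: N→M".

yes: 5→7

Base `flu.gel.go:t.ki.fre:.tre:m.re` (7 syllables):
  The word has 7 syllables; the antepenultimate syllable (third from the end) is syllable 5 (fre:).
  → primary stress on syllable 5.
Suffixed `flu.gel.go:t.ki.fre:.tre:m.re.se:.tak` (9 syllables):
  The word has 9 syllables; the antepenultimate syllable (third from the end) is syllable 7 (re).
  → primary stress on syllable 7.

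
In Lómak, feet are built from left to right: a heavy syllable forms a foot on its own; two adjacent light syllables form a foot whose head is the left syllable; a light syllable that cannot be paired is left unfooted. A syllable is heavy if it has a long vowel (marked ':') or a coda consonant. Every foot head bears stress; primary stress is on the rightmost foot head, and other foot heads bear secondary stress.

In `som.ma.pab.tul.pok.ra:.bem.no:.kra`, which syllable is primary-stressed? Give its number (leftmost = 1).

8

Weights: 1 som H, 2 ma L, 3 pab H, 4 tul H, 5 pok H, 6 ra: H, 7 bem H, 8 no: H, 9 kra L.
Parse left to right (heavy = foot alone; LL = one foot; stranded L unfooted): (ˈsom) ma (ˈpab) (ˈtul) (ˈpok) (ˈra:) (ˈbem) (ˈno:) kra.
Foot heads: 1, 3, 4, 5, 6, 7, 8.
Primary stress on the rightmost head = syllable 8.
Primary stress: syllable 8 → som.ma.pab.tul.pok.ra:.bem.ˈno:.kra.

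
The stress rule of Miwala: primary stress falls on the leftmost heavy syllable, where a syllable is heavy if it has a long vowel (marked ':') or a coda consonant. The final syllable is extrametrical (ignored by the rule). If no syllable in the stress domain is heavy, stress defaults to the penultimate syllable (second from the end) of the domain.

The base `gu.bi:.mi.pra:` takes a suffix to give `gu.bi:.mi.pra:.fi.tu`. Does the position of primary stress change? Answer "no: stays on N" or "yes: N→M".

no: stays on 2

Base `gu.bi:.mi.pra:` (4 syllables):
  The final syllable (4, pra:) is extrametrical; the stress domain is syllables 1–3.
  Weights: 1 gu L, 2 bi: H, 3 mi L.
  Heavy syllables in the domain: 2. The leftmost is syllable 2 (bi:).
  → primary stress on syllable 2.
Suffixed `gu.bi:.mi.pra:.fi.tu` (6 syllables):
  The final syllable (6, tu) is extrametrical; the stress domain is syllables 1–5.
  Weights: 1 gu L, 2 bi: H, 3 mi L, 4 pra: H, 5 fi L.
  Heavy syllables in the domain: 2, 4. The leftmost is syllable 2 (bi:).
  → primary stress on syllable 2.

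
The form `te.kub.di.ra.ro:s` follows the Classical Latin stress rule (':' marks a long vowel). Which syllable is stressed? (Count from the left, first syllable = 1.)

3

Classical Latin: stress the penult if heavy (long vowel or closed), else the antepenult.
Weights: 3 di L, 4 ra L, 5 ro:s H.
The penult (syllable 4, ra) is light, so stress falls on the antepenult (syllable 3, di).
Stress on syllable 3: te.kub.ˈdi.ra.ro:s.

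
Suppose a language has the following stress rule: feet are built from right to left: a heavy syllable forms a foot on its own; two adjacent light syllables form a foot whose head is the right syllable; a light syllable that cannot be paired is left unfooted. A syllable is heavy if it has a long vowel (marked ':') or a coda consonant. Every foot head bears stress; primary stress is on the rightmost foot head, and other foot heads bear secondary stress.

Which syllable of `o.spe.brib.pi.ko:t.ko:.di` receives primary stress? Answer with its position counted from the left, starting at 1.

6

Weights: 1 o L, 2 spe L, 3 brib H, 4 pi L, 5 ko:t H, 6 ko: H, 7 di L.
Parse right to left (heavy = foot alone; LL = one foot; stranded L unfooted): (o.ˈspe) (ˈbrib) pi (ˈko:t) (ˈko:) di.
Foot heads: 2, 3, 5, 6.
Primary stress on the rightmost head = syllable 6.
Primary stress: syllable 6 → o.spe.brib.pi.ko:t.ˈko:.di.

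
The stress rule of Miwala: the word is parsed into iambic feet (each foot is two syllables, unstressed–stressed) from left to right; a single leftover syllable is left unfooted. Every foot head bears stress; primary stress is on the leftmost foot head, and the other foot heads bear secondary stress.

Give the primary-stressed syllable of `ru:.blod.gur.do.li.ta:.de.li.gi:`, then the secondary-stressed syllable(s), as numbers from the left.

primary 2, secondary 4, 6, 8

Parse left to right into iambic (σˈσ) feet: (ru:.ˈblod) (gur.ˈdo) (li.ˈta:) (de.ˈli) gi:. Syllable 9 is left unfooted.
Foot heads (stressed positions): 2, 4, 6, 8.
End Rule Leftmost: primary stress on the leftmost head = syllable 2.
Secondary stress on 4, 6, 8: ru:.ˈblod.gur.ˌdo.li.ˌta:.de.ˌli.gi:.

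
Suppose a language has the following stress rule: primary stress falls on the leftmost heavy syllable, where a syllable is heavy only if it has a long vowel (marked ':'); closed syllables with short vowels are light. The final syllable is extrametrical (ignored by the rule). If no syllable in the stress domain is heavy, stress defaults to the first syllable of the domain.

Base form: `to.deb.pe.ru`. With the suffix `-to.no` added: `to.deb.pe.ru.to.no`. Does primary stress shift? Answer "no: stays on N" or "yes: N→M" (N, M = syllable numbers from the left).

Base `to.deb.pe.ru` (4 syllables):
  The final syllable (4, ru) is extrametrical; the stress domain is syllables 1–3.
  Weights: 1 to L, 2 deb L, 3 pe L.
  No heavy syllable in the domain; default to the first syllable of the domain = syllable 1.
  → primary stress on syllable 1.
Suffixed `to.deb.pe.ru.to.no` (6 syllables):
  The final syllable (6, no) is extrametrical; the stress domain is syllables 1–5.
  Weights: 1 to L, 2 deb L, 3 pe L, 4 ru L, 5 to L.
  No heavy syllable in the domain; default to the first syllable of the domain = syllable 1.
  → primary stress on syllable 1.

no: stays on 1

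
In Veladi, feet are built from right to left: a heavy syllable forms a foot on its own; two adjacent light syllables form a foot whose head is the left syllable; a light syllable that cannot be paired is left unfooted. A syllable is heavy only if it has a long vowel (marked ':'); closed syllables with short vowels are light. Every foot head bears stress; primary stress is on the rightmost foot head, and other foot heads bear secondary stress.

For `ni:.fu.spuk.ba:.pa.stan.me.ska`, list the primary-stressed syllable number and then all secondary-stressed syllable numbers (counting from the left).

primary 7, secondary 1, 2, 4, 5

Weights: 1 ni: H, 2 fu L, 3 spuk L, 4 ba: H, 5 pa L, 6 stan L, 7 me L, 8 ska L.
Parse right to left (heavy = foot alone; LL = one foot; stranded L unfooted): (ˈni:) (ˈfu.spuk) (ˈba:) (ˈpa.stan) (ˈme.ska).
Foot heads: 1, 2, 4, 5, 7.
Primary stress on the rightmost head = syllable 7.
Secondary stress on 1, 2, 4, 5: ˌni:.ˌfu.spuk.ˌba:.ˌpa.stan.ˈme.ska.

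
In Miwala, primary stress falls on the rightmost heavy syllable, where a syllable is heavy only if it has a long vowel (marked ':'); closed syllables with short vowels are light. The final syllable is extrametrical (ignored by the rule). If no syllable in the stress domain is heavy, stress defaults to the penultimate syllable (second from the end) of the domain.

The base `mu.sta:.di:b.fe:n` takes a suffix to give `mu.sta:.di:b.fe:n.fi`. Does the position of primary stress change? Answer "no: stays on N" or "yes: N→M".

Base `mu.sta:.di:b.fe:n` (4 syllables):
  The final syllable (4, fe:n) is extrametrical; the stress domain is syllables 1–3.
  Weights: 1 mu L, 2 sta: H, 3 di:b H.
  Heavy syllables in the domain: 2, 3. The rightmost is syllable 3 (di:b).
  → primary stress on syllable 3.
Suffixed `mu.sta:.di:b.fe:n.fi` (5 syllables):
  The final syllable (5, fi) is extrametrical; the stress domain is syllables 1–4.
  Weights: 1 mu L, 2 sta: H, 3 di:b H, 4 fe:n H.
  Heavy syllables in the domain: 2, 3, 4. The rightmost is syllable 4 (fe:n).
  → primary stress on syllable 4.

yes: 3→4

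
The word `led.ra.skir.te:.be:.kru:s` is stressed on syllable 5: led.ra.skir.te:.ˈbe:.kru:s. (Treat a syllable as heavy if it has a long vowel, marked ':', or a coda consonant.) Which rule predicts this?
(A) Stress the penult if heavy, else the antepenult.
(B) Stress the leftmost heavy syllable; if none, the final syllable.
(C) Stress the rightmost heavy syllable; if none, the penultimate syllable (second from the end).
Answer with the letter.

A

Rule A → syllable 5 ✓.
Rule B → syllable 1 (observed: 5).
Rule C → syllable 6 (observed: 5).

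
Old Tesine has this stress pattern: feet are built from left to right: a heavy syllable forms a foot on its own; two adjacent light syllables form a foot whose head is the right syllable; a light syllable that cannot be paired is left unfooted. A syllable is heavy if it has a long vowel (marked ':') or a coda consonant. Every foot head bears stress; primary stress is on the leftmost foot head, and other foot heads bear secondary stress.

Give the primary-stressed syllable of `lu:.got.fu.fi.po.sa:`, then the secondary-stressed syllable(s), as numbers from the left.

primary 1, secondary 2, 4, 6

Weights: 1 lu: H, 2 got H, 3 fu L, 4 fi L, 5 po L, 6 sa: H.
Parse left to right (heavy = foot alone; LL = one foot; stranded L unfooted): (ˈlu:) (ˈgot) (fu.ˈfi) po (ˈsa:).
Foot heads: 1, 2, 4, 6.
Primary stress on the leftmost head = syllable 1.
Secondary stress on 2, 4, 6: ˈlu:.ˌgot.fu.ˌfi.po.ˌsa:.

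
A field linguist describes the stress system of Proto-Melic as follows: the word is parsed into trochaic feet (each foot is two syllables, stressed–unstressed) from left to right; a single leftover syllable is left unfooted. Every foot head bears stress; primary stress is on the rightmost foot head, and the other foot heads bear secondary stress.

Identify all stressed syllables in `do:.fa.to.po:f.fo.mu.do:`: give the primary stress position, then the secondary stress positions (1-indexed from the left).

Parse left to right into trochaic (ˈσσ) feet: (ˈdo:.fa) (ˈto.po:f) (ˈfo.mu) do:. Syllable 7 is left unfooted.
Foot heads (stressed positions): 1, 3, 5.
End Rule Rightmost: primary stress on the rightmost head = syllable 5.
Secondary stress on 1, 3: ˌdo:.fa.ˌto.po:f.ˈfo.mu.do:.

primary 5, secondary 1, 3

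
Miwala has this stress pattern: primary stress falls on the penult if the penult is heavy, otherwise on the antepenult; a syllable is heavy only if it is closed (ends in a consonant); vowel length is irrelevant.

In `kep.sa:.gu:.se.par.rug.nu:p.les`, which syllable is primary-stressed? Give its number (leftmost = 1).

7

Weights: 6 rug H, 7 nu:p H, 8 les H.
The penult (syllable 7, nu:p) is heavy, so it takes stress.
Primary stress: syllable 7 → kep.sa:.gu:.se.par.rug.ˈnu:p.les.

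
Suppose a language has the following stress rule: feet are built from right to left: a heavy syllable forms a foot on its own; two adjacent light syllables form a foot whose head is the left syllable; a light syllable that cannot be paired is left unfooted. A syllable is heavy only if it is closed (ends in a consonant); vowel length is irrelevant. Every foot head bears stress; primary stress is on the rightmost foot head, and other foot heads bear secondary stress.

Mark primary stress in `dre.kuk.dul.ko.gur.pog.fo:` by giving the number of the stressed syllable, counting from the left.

6

Weights: 1 dre L, 2 kuk H, 3 dul H, 4 ko L, 5 gur H, 6 pog H, 7 fo: L.
Parse right to left (heavy = foot alone; LL = one foot; stranded L unfooted): dre (ˈkuk) (ˈdul) ko (ˈgur) (ˈpog) fo:.
Foot heads: 2, 3, 5, 6.
Primary stress on the rightmost head = syllable 6.
Primary stress: syllable 6 → dre.kuk.dul.ko.gur.ˈpog.fo:.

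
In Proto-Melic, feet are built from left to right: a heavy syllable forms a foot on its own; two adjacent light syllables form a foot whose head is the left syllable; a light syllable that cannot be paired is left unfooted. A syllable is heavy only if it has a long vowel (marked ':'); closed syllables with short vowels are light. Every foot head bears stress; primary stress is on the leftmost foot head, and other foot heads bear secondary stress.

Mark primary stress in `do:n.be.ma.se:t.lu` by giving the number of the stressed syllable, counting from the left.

1

Weights: 1 do:n H, 2 be L, 3 ma L, 4 se:t H, 5 lu L.
Parse left to right (heavy = foot alone; LL = one foot; stranded L unfooted): (ˈdo:n) (ˈbe.ma) (ˈse:t) lu.
Foot heads: 1, 2, 4.
Primary stress on the leftmost head = syllable 1.
Primary stress: syllable 1 → ˈdo:n.be.ma.se:t.lu.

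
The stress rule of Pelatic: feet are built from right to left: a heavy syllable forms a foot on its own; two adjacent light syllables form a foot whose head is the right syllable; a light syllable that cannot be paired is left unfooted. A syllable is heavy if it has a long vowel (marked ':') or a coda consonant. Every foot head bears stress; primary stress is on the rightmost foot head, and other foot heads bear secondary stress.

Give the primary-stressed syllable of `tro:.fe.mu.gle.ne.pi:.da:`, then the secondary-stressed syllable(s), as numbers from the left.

primary 7, secondary 1, 3, 5, 6

Weights: 1 tro: H, 2 fe L, 3 mu L, 4 gle L, 5 ne L, 6 pi: H, 7 da: H.
Parse right to left (heavy = foot alone; LL = one foot; stranded L unfooted): (ˈtro:) (fe.ˈmu) (gle.ˈne) (ˈpi:) (ˈda:).
Foot heads: 1, 3, 5, 6, 7.
Primary stress on the rightmost head = syllable 7.
Secondary stress on 1, 3, 5, 6: ˌtro:.fe.ˌmu.gle.ˌne.ˌpi:.ˈda:.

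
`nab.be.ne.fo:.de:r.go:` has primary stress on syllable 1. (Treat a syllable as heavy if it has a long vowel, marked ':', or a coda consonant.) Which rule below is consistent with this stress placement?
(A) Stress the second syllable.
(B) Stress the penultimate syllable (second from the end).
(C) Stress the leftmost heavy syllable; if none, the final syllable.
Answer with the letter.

C

Rule A → syllable 2 (observed: 1).
Rule B → syllable 5 (observed: 1).
Rule C → syllable 1 ✓.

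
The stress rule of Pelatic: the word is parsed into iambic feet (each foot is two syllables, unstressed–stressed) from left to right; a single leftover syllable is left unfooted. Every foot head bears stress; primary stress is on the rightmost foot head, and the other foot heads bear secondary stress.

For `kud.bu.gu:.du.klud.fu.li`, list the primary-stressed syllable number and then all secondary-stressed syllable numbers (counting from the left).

Parse left to right into iambic (σˈσ) feet: (kud.ˈbu) (gu:.ˈdu) (klud.ˈfu) li. Syllable 7 is left unfooted.
Foot heads (stressed positions): 2, 4, 6.
End Rule Rightmost: primary stress on the rightmost head = syllable 6.
Secondary stress on 2, 4: kud.ˌbu.gu:.ˌdu.klud.ˈfu.li.

primary 6, secondary 2, 4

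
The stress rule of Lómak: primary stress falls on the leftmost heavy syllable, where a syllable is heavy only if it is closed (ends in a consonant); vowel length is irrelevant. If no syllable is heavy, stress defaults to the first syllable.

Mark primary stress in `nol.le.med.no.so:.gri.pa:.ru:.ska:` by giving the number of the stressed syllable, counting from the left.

1

Weights: 1 nol H, 2 le L, 3 med H, 4 no L, 5 so: L, 6 gri L, 7 pa: L, 8 ru: L, 9 ska: L.
Heavy syllables in the domain: 1, 3. The leftmost is syllable 1 (nol).
Primary stress: syllable 1 → ˈnol.le.med.no.so:.gri.pa:.ru:.ska:.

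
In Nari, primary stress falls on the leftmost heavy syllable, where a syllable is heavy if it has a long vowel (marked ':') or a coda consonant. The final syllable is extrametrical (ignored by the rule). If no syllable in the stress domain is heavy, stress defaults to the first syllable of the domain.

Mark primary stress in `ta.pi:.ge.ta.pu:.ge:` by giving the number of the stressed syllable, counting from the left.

2

The final syllable (6, ge:) is extrametrical; the stress domain is syllables 1–5.
Weights: 1 ta L, 2 pi: H, 3 ge L, 4 ta L, 5 pu: H.
Heavy syllables in the domain: 2, 5. The leftmost is syllable 2 (pi:).
Primary stress: syllable 2 → ta.ˈpi:.ge.ta.pu:.ge:.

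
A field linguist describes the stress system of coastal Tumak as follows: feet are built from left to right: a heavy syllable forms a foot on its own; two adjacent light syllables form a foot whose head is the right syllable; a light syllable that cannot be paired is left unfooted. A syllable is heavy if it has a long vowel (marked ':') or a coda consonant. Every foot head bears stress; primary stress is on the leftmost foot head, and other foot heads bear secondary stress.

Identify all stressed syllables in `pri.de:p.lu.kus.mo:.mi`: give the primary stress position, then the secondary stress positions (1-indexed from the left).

primary 2, secondary 4, 5

Weights: 1 pri L, 2 de:p H, 3 lu L, 4 kus H, 5 mo: H, 6 mi L.
Parse left to right (heavy = foot alone; LL = one foot; stranded L unfooted): pri (ˈde:p) lu (ˈkus) (ˈmo:) mi.
Foot heads: 2, 4, 5.
Primary stress on the leftmost head = syllable 2.
Secondary stress on 4, 5: pri.ˈde:p.lu.ˌkus.ˌmo:.mi.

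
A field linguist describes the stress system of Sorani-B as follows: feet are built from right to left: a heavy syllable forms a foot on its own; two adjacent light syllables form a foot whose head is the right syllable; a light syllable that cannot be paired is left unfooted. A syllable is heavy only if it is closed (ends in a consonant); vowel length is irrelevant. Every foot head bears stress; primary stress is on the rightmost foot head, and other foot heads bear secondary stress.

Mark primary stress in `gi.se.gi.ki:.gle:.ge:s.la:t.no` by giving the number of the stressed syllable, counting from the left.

Weights: 1 gi L, 2 se L, 3 gi L, 4 ki: L, 5 gle: L, 6 ge:s H, 7 la:t H, 8 no L.
Parse right to left (heavy = foot alone; LL = one foot; stranded L unfooted): gi (se.ˈgi) (ki:.ˈgle:) (ˈge:s) (ˈla:t) no.
Foot heads: 3, 5, 6, 7.
Primary stress on the rightmost head = syllable 7.
Primary stress: syllable 7 → gi.se.gi.ki:.gle:.ge:s.ˈla:t.no.

7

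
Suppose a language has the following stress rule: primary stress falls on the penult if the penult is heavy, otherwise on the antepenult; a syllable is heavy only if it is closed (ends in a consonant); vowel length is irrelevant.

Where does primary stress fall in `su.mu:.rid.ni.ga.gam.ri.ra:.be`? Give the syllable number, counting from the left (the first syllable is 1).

Weights: 7 ri L, 8 ra: L, 9 be L.
The penult (syllable 8, ra:) is light, so stress falls on the antepenult (syllable 7, ri).
Primary stress: syllable 7 → su.mu:.rid.ni.ga.gam.ˈri.ra:.be.

7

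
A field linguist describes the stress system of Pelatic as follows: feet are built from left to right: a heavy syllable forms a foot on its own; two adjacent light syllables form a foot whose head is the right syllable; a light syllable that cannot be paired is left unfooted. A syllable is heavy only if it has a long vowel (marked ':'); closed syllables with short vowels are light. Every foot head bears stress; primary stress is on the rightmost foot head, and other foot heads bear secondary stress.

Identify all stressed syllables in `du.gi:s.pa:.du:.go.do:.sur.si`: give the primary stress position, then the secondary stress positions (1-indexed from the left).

Weights: 1 du L, 2 gi:s H, 3 pa: H, 4 du: H, 5 go L, 6 do: H, 7 sur L, 8 si L.
Parse left to right (heavy = foot alone; LL = one foot; stranded L unfooted): du (ˈgi:s) (ˈpa:) (ˈdu:) go (ˈdo:) (sur.ˈsi).
Foot heads: 2, 3, 4, 6, 8.
Primary stress on the rightmost head = syllable 8.
Secondary stress on 2, 3, 4, 6: du.ˌgi:s.ˌpa:.ˌdu:.go.ˌdo:.sur.ˈsi.

primary 8, secondary 2, 3, 4, 6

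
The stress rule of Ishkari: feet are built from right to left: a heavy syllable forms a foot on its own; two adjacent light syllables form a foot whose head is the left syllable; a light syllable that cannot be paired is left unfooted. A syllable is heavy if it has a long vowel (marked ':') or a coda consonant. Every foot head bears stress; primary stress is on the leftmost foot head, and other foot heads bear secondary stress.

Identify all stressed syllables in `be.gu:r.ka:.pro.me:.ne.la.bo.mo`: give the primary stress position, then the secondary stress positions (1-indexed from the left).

Weights: 1 be L, 2 gu:r H, 3 ka: H, 4 pro L, 5 me: H, 6 ne L, 7 la L, 8 bo L, 9 mo L.
Parse right to left (heavy = foot alone; LL = one foot; stranded L unfooted): be (ˈgu:r) (ˈka:) pro (ˈme:) (ˈne.la) (ˈbo.mo).
Foot heads: 2, 3, 5, 6, 8.
Primary stress on the leftmost head = syllable 2.
Secondary stress on 3, 5, 6, 8: be.ˈgu:r.ˌka:.pro.ˌme:.ˌne.la.ˌbo.mo.

primary 2, secondary 3, 5, 6, 8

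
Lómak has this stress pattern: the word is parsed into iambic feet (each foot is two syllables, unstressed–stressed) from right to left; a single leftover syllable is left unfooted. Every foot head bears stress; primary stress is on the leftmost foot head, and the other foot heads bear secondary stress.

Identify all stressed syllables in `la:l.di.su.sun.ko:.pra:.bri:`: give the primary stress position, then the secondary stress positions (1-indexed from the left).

Parse right to left into iambic (σˈσ) feet: la:l (di.ˈsu) (sun.ˈko:) (pra:.ˈbri:). Syllable 1 is left unfooted.
Foot heads (stressed positions): 3, 5, 7.
End Rule Leftmost: primary stress on the leftmost head = syllable 3.
Secondary stress on 5, 7: la:l.di.ˈsu.sun.ˌko:.pra:.ˌbri:.

primary 3, secondary 5, 7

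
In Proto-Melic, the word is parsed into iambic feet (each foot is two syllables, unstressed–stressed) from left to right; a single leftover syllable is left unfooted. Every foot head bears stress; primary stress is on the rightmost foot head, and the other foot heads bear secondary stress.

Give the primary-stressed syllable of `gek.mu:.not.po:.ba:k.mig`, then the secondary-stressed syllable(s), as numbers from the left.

primary 6, secondary 2, 4

Parse left to right into iambic (σˈσ) feet: (gek.ˈmu:) (not.ˈpo:) (ba:k.ˈmig).
Foot heads (stressed positions): 2, 4, 6.
End Rule Rightmost: primary stress on the rightmost head = syllable 6.
Secondary stress on 2, 4: gek.ˌmu:.not.ˌpo:.ba:k.ˈmig.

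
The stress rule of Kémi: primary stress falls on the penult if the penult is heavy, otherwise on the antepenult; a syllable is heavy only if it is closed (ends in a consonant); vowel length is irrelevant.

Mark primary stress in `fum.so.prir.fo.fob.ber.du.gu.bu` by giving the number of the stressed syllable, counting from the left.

7

Weights: 7 du L, 8 gu L, 9 bu L.
The penult (syllable 8, gu) is light, so stress falls on the antepenult (syllable 7, du).
Primary stress: syllable 7 → fum.so.prir.fo.fob.ber.ˈdu.gu.bu.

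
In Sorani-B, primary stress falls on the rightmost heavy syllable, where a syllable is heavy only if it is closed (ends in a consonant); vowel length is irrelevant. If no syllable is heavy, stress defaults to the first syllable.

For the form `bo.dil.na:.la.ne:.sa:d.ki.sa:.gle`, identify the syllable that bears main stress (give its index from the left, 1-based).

Weights: 1 bo L, 2 dil H, 3 na: L, 4 la L, 5 ne: L, 6 sa:d H, 7 ki L, 8 sa: L, 9 gle L.
Heavy syllables in the domain: 2, 6. The rightmost is syllable 6 (sa:d).
Primary stress: syllable 6 → bo.dil.na:.la.ne:.ˈsa:d.ki.sa:.gle.

6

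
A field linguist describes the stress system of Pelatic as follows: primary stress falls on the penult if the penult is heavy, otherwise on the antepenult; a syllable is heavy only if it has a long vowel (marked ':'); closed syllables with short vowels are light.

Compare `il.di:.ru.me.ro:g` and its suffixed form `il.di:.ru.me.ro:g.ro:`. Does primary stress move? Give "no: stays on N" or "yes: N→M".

yes: 3→5

Base `il.di:.ru.me.ro:g` (5 syllables):
  Weights: 3 ru L, 4 me L, 5 ro:g H.
  The penult (syllable 4, me) is light, so stress falls on the antepenult (syllable 3, ru).
  → primary stress on syllable 3.
Suffixed `il.di:.ru.me.ro:g.ro:` (6 syllables):
  Weights: 4 me L, 5 ro:g H, 6 ro: H.
  The penult (syllable 5, ro:g) is heavy, so it takes stress.
  → primary stress on syllable 5.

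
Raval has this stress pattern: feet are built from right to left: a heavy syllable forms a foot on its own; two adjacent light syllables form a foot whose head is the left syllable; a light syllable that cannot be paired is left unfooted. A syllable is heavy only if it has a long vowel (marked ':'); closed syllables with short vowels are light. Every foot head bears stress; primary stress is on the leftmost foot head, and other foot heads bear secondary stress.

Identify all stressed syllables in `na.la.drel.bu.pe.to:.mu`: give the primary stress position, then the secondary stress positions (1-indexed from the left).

Weights: 1 na L, 2 la L, 3 drel L, 4 bu L, 5 pe L, 6 to: H, 7 mu L.
Parse right to left (heavy = foot alone; LL = one foot; stranded L unfooted): na (ˈla.drel) (ˈbu.pe) (ˈto:) mu.
Foot heads: 2, 4, 6.
Primary stress on the leftmost head = syllable 2.
Secondary stress on 4, 6: na.ˈla.drel.ˌbu.pe.ˌto:.mu.

primary 2, secondary 4, 6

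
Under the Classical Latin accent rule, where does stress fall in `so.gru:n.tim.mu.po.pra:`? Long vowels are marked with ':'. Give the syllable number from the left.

4

Classical Latin: stress the penult if heavy (long vowel or closed), else the antepenult.
Weights: 4 mu L, 5 po L, 6 pra: H.
The penult (syllable 5, po) is light, so stress falls on the antepenult (syllable 4, mu).
Stress on syllable 4: so.gru:n.tim.ˈmu.po.pra:.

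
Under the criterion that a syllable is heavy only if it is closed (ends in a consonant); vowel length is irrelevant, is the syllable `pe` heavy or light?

`pe`: short vowel, open (no coda). Open (no coda) → light.

light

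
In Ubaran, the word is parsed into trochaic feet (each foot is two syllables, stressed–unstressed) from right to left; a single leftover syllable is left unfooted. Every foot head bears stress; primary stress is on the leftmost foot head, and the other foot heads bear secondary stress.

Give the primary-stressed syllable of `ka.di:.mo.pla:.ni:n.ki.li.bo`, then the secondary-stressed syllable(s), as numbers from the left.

primary 1, secondary 3, 5, 7

Parse right to left into trochaic (ˈσσ) feet: (ˈka.di:) (ˈmo.pla:) (ˈni:n.ki) (ˈli.bo).
Foot heads (stressed positions): 1, 3, 5, 7.
End Rule Leftmost: primary stress on the leftmost head = syllable 1.
Secondary stress on 3, 5, 7: ˈka.di:.ˌmo.pla:.ˌni:n.ki.ˌli.bo.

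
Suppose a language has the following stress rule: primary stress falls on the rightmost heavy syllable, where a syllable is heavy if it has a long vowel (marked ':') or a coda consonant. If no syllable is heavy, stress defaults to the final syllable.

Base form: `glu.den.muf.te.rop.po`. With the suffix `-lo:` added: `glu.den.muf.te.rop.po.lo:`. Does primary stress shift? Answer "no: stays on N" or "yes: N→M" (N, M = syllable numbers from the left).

Base `glu.den.muf.te.rop.po` (6 syllables):
  Weights: 1 glu L, 2 den H, 3 muf H, 4 te L, 5 rop H, 6 po L.
  Heavy syllables in the domain: 2, 3, 5. The rightmost is syllable 5 (rop).
  → primary stress on syllable 5.
Suffixed `glu.den.muf.te.rop.po.lo:` (7 syllables):
  Weights: 1 glu L, 2 den H, 3 muf H, 4 te L, 5 rop H, 6 po L, 7 lo: H.
  Heavy syllables in the domain: 2, 3, 5, 7. The rightmost is syllable 7 (lo:).
  → primary stress on syllable 7.

yes: 5→7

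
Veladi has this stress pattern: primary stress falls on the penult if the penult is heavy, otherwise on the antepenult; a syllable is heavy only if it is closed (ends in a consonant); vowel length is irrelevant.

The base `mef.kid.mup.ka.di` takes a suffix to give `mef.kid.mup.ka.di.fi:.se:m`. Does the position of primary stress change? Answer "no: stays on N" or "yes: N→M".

yes: 3→5

Base `mef.kid.mup.ka.di` (5 syllables):
  Weights: 3 mup H, 4 ka L, 5 di L.
  The penult (syllable 4, ka) is light, so stress falls on the antepenult (syllable 3, mup).
  → primary stress on syllable 3.
Suffixed `mef.kid.mup.ka.di.fi:.se:m` (7 syllables):
  Weights: 5 di L, 6 fi: L, 7 se:m H.
  The penult (syllable 6, fi:) is light, so stress falls on the antepenult (syllable 5, di).
  → primary stress on syllable 5.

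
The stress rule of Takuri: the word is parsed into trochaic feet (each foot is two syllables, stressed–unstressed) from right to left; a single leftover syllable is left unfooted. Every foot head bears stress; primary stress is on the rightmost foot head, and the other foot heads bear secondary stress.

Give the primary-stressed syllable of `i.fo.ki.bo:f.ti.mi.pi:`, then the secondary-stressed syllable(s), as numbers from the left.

Parse right to left into trochaic (ˈσσ) feet: i (ˈfo.ki) (ˈbo:f.ti) (ˈmi.pi:). Syllable 1 is left unfooted.
Foot heads (stressed positions): 2, 4, 6.
End Rule Rightmost: primary stress on the rightmost head = syllable 6.
Secondary stress on 2, 4: i.ˌfo.ki.ˌbo:f.ti.ˈmi.pi:.

primary 6, secondary 2, 4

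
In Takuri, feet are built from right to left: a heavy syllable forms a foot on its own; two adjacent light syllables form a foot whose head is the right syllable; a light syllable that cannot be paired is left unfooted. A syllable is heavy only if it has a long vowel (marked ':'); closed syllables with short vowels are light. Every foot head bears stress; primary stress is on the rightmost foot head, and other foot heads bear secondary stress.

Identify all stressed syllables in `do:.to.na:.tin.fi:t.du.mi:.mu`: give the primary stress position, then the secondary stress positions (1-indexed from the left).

Weights: 1 do: H, 2 to L, 3 na: H, 4 tin L, 5 fi:t H, 6 du L, 7 mi: H, 8 mu L.
Parse right to left (heavy = foot alone; LL = one foot; stranded L unfooted): (ˈdo:) to (ˈna:) tin (ˈfi:t) du (ˈmi:) mu.
Foot heads: 1, 3, 5, 7.
Primary stress on the rightmost head = syllable 7.
Secondary stress on 1, 3, 5: ˌdo:.to.ˌna:.tin.ˌfi:t.du.ˈmi:.mu.

primary 7, secondary 1, 3, 5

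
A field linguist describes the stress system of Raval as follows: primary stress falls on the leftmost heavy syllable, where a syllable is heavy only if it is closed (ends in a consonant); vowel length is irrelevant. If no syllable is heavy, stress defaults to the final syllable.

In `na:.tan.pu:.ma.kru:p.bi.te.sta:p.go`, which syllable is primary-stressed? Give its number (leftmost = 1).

2

Weights: 1 na: L, 2 tan H, 3 pu: L, 4 ma L, 5 kru:p H, 6 bi L, 7 te L, 8 sta:p H, 9 go L.
Heavy syllables in the domain: 2, 5, 8. The leftmost is syllable 2 (tan).
Primary stress: syllable 2 → na:.ˈtan.pu:.ma.kru:p.bi.te.sta:p.go.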